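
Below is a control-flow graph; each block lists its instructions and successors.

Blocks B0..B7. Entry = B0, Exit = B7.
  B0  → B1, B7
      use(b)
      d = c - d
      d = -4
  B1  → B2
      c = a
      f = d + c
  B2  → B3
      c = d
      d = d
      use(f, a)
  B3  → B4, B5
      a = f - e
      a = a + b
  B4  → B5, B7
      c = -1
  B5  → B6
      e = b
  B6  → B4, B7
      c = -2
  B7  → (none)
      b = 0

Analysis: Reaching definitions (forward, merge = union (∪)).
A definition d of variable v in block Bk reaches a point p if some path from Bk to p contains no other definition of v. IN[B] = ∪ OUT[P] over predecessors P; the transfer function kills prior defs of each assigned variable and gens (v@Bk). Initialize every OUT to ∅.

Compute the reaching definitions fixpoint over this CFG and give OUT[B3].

Per-block solution:
  B0:  IN={}  OUT={d@B0}
  B1:  IN={d@B0}  OUT={c@B1, d@B0, f@B1}
  B2:  IN={c@B1, d@B0, f@B1}  OUT={c@B2, d@B2, f@B1}
  B3:  IN={c@B2, d@B2, f@B1}  OUT={a@B3, c@B2, d@B2, f@B1}
  B4:  IN={a@B3, c@B2, c@B6, d@B2, e@B5, f@B1}  OUT={a@B3, c@B4, d@B2, e@B5, f@B1}
  B5:  IN={a@B3, c@B2, c@B4, d@B2, e@B5, f@B1}  OUT={a@B3, c@B2, c@B4, d@B2, e@B5, f@B1}
  B6:  IN={a@B3, c@B2, c@B4, d@B2, e@B5, f@B1}  OUT={a@B3, c@B6, d@B2, e@B5, f@B1}
  B7:  IN={a@B3, c@B4, c@B6, d@B0, d@B2, e@B5, f@B1}  OUT={a@B3, b@B7, c@B4, c@B6, d@B0, d@B2, e@B5, f@B1}

Merge at B3: IN[B3] = OUT[B2] = {c@B2, d@B2, f@B1}
Applying B3's transfer function to that IN value gives OUT[B3] (row B3 above).

Answer: {a@B3, c@B2, d@B2, f@B1}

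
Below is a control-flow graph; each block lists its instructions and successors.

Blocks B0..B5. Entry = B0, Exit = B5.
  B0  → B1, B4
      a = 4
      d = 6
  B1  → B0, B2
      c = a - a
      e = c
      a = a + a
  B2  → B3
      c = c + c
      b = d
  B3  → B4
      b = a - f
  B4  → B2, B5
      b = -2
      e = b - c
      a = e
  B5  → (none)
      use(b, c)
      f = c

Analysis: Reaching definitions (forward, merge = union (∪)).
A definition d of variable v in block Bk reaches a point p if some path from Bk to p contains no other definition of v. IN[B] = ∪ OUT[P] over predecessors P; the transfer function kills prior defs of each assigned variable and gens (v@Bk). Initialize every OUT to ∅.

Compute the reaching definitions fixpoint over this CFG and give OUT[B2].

Per-block solution:
  B0: | IN={a@B1, c@B1, d@B0, e@B1} | OUT={a@B0, c@B1, d@B0, e@B1}
  B1: | IN={a@B0, c@B1, d@B0, e@B1} | OUT={a@B1, c@B1, d@B0, e@B1}
  B2: | IN={a@B1, a@B4, b@B4, c@B1, c@B2, d@B0, e@B1, e@B4} | OUT={a@B1, a@B4, b@B2, c@B2, d@B0, e@B1, e@B4}
  B3: | IN={a@B1, a@B4, b@B2, c@B2, d@B0, e@B1, e@B4} | OUT={a@B1, a@B4, b@B3, c@B2, d@B0, e@B1, e@B4}
  B4: | IN={a@B0, a@B1, a@B4, b@B3, c@B1, c@B2, d@B0, e@B1, e@B4} | OUT={a@B4, b@B4, c@B1, c@B2, d@B0, e@B4}
  B5: | IN={a@B4, b@B4, c@B1, c@B2, d@B0, e@B4} | OUT={a@B4, b@B4, c@B1, c@B2, d@B0, e@B4, f@B5}

Merge at B2: IN[B2] = OUT[B1] ⊔ OUT[B4] = {a@B1, a@B4, b@B4, c@B1, c@B2, d@B0, e@B1, e@B4}
Applying B2's transfer function to that IN value gives OUT[B2] (row B2 above).

Answer: {a@B1, a@B4, b@B2, c@B2, d@B0, e@B1, e@B4}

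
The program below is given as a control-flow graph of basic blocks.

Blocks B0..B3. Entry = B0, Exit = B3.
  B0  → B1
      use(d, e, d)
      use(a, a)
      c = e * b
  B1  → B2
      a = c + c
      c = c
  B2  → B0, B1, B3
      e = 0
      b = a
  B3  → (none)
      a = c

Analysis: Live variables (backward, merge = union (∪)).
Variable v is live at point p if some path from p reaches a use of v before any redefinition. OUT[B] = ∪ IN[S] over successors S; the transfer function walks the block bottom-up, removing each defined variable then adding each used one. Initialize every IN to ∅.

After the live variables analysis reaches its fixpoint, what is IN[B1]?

Converged values:
  B0:  IN={a, b, d, e}  OUT={c, d}
  B1:  IN={c, d}  OUT={a, c, d}
  B2:  IN={a, c, d}  OUT={a, b, c, d, e}
  B3:  IN={c}  OUT={}

Merge at B1: OUT[B1] = IN[B2] = {a, c, d}
Applying B1's transfer function to that OUT value gives IN[B1] (row B1 above).

Answer: {c, d}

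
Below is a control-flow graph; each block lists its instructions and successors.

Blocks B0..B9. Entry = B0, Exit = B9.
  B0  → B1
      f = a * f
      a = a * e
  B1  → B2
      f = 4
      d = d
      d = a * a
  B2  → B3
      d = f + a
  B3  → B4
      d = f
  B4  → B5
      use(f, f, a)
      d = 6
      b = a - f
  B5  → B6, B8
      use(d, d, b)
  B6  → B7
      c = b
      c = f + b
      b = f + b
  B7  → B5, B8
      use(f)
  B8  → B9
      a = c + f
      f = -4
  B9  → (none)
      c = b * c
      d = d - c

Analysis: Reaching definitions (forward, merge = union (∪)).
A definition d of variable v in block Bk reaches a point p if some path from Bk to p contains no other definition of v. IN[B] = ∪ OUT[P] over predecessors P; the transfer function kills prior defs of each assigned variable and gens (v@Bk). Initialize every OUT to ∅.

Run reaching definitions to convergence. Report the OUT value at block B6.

Converged values:
  B0:   IN={}   OUT={a@B0, f@B0}
  B1:   IN={a@B0, f@B0}   OUT={a@B0, d@B1, f@B1}
  B2:   IN={a@B0, d@B1, f@B1}   OUT={a@B0, d@B2, f@B1}
  B3:   IN={a@B0, d@B2, f@B1}   OUT={a@B0, d@B3, f@B1}
  B4:   IN={a@B0, d@B3, f@B1}   OUT={a@B0, b@B4, d@B4, f@B1}
  B5:   IN={a@B0, b@B4, b@B6, c@B6, d@B4, f@B1}   OUT={a@B0, b@B4, b@B6, c@B6, d@B4, f@B1}
  B6:   IN={a@B0, b@B4, b@B6, c@B6, d@B4, f@B1}   OUT={a@B0, b@B6, c@B6, d@B4, f@B1}
  B7:   IN={a@B0, b@B6, c@B6, d@B4, f@B1}   OUT={a@B0, b@B6, c@B6, d@B4, f@B1}
  B8:   IN={a@B0, b@B4, b@B6, c@B6, d@B4, f@B1}   OUT={a@B8, b@B4, b@B6, c@B6, d@B4, f@B8}
  B9:   IN={a@B8, b@B4, b@B6, c@B6, d@B4, f@B8}   OUT={a@B8, b@B4, b@B6, c@B9, d@B9, f@B8}

Merge at B6: IN[B6] = OUT[B5] = {a@B0, b@B4, b@B6, c@B6, d@B4, f@B1}
Applying B6's transfer function to that IN value gives OUT[B6] (row B6 above).

Answer: {a@B0, b@B6, c@B6, d@B4, f@B1}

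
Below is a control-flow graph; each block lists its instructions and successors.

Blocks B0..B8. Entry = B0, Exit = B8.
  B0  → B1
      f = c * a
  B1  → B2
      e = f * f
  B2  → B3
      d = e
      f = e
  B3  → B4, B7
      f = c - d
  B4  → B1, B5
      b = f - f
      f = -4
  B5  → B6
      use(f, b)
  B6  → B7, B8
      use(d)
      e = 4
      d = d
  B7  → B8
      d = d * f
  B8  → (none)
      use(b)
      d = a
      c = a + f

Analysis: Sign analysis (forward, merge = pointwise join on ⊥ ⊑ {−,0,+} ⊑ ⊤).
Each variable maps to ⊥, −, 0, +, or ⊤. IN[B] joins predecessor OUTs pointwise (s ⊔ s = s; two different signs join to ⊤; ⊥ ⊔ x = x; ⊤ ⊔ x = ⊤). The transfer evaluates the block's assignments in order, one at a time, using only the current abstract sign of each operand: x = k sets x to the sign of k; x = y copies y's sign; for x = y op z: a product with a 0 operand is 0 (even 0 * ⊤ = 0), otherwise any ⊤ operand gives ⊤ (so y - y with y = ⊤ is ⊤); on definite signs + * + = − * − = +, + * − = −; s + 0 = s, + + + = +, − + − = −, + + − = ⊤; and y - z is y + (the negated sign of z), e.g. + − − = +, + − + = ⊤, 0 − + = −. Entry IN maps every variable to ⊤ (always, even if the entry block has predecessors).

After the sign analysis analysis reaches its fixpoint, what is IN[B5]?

Per-block solution:
  B0:  IN=(all ⊤)  OUT=(all ⊤)
  B1:  IN=(all ⊤)  OUT=(all ⊤)
  B2:  IN=(all ⊤)  OUT=(all ⊤)
  B3:  IN=(all ⊤)  OUT=(all ⊤)
  B4:  IN=(all ⊤)  OUT={f:-; rest ⊤}
  B5:  IN={f:-; rest ⊤}  OUT={f:-; rest ⊤}
  B6:  IN={f:-; rest ⊤}  OUT={e:+, f:-; rest ⊤}
  B7:  IN=(all ⊤)  OUT=(all ⊤)
  B8:  IN=(all ⊤)  OUT=(all ⊤)

Merge at B5: IN[B5] = OUT[B4] = {a: ⊤, b: ⊤, c: ⊤, d: ⊤, e: ⊤, f: -}

Answer: {a: ⊤, b: ⊤, c: ⊤, d: ⊤, e: ⊤, f: -}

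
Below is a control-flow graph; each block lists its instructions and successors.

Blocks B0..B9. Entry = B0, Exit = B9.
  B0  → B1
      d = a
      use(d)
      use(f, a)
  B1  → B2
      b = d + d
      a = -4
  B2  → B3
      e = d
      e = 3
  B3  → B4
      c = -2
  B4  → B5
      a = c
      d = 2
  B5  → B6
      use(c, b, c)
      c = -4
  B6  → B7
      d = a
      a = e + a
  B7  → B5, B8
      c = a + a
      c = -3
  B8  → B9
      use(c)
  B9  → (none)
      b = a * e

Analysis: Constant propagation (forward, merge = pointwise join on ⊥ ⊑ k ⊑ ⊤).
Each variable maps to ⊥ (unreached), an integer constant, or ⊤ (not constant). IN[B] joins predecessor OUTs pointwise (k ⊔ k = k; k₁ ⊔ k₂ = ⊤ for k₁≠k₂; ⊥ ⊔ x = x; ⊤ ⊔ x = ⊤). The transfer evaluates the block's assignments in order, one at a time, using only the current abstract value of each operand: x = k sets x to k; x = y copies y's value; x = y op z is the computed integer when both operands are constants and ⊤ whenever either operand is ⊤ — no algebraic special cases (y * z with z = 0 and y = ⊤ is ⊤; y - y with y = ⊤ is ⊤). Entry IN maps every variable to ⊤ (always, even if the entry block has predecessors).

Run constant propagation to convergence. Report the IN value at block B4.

Fixpoint table:
  B0:  IN=(all ⊤)  OUT=(all ⊤)
  B1:  IN=(all ⊤)  OUT={a:-4; rest ⊤}
  B2:  IN={a:-4; rest ⊤}  OUT={a:-4, e:3; rest ⊤}
  B3:  IN={a:-4, e:3; rest ⊤}  OUT={a:-4, c:-2, e:3; rest ⊤}
  B4:  IN={a:-4, c:-2, e:3; rest ⊤}  OUT={a:-2, c:-2, d:2, e:3; rest ⊤}
  B5:  IN={e:3; rest ⊤}  OUT={c:-4, e:3; rest ⊤}
  B6:  IN={c:-4, e:3; rest ⊤}  OUT={c:-4, e:3; rest ⊤}
  B7:  IN={c:-4, e:3; rest ⊤}  OUT={c:-3, e:3; rest ⊤}
  B8:  IN={c:-3, e:3; rest ⊤}  OUT={c:-3, e:3; rest ⊤}
  B9:  IN={c:-3, e:3; rest ⊤}  OUT={c:-3, e:3; rest ⊤}

Merge at B4: IN[B4] = OUT[B3] = {a: -4, b: ⊤, c: -2, d: ⊤, e: 3, f: ⊤}

Answer: {a: -4, b: ⊤, c: -2, d: ⊤, e: 3, f: ⊤}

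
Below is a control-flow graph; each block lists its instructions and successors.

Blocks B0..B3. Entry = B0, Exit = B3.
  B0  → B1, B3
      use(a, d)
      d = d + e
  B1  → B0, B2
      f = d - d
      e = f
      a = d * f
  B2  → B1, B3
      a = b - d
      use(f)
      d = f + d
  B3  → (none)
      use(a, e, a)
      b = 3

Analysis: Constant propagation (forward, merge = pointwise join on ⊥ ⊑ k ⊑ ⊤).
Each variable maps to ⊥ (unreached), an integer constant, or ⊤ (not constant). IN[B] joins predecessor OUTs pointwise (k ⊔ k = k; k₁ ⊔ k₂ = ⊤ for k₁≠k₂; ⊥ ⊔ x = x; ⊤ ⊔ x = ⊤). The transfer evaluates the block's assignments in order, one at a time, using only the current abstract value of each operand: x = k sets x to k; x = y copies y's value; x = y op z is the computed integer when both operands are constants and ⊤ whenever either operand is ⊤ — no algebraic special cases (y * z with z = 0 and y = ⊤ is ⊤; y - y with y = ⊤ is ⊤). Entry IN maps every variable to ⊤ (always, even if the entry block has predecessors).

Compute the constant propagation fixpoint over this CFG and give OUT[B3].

Converged values:
  B0: | IN=(all ⊤) | OUT=(all ⊤)
  B1: | IN=(all ⊤) | OUT=(all ⊤)
  B2: | IN=(all ⊤) | OUT=(all ⊤)
  B3: | IN=(all ⊤) | OUT={b:3; rest ⊤}

Merge at B3: IN[B3] = OUT[B0] ⊔ OUT[B2] = {a: ⊤, b: ⊤, c: ⊤, d: ⊤, e: ⊤, f: ⊤}
Applying B3's transfer function to that IN value gives OUT[B3] (row B3 above).

Answer: {a: ⊤, b: 3, c: ⊤, d: ⊤, e: ⊤, f: ⊤}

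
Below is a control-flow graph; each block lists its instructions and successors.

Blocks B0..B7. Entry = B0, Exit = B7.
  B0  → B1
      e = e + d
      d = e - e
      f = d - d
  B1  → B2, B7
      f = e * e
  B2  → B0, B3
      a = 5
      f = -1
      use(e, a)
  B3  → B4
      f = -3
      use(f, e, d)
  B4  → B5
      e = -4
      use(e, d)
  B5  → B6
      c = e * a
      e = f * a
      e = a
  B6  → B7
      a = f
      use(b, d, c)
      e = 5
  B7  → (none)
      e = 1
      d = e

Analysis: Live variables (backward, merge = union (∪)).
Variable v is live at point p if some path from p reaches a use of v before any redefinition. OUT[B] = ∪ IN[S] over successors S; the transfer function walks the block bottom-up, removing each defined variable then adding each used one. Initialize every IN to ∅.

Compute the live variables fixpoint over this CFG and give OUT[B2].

Answer: {a, b, d, e}

Trace:
Converged values:
  B0:   IN={b, d, e}   OUT={b, d, e}
  B1:   IN={b, d, e}   OUT={b, d, e}
  B2:   IN={b, d, e}   OUT={a, b, d, e}
  B3:   IN={a, b, d, e}   OUT={a, b, d, f}
  B4:   IN={a, b, d, f}   OUT={a, b, d, e, f}
  B5:   IN={a, b, d, e, f}   OUT={b, c, d, f}
  B6:   IN={b, c, d, f}   OUT={}
  B7:   IN={}   OUT={}

Merge at B2: OUT[B2] = IN[B0] ⊔ IN[B3] = {a, b, d, e}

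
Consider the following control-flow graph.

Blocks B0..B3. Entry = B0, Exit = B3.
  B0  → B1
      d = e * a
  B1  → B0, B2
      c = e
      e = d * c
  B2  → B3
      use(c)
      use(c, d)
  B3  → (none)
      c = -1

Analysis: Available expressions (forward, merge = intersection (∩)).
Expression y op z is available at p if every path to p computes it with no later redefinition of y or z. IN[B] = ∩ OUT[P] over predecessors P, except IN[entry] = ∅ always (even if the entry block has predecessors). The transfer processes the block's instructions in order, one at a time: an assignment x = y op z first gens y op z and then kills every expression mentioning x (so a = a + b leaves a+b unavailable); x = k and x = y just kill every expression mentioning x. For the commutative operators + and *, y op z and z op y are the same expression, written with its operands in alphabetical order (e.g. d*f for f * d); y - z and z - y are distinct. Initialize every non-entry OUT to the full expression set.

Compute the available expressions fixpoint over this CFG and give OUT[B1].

Answer: {c*d}

Trace:
Converged values:
  B0:   IN={}   OUT={a*e}
  B1:   IN={a*e}   OUT={c*d}
  B2:   IN={c*d}   OUT={c*d}
  B3:   IN={c*d}   OUT={}

Merge at B1: IN[B1] = OUT[B0] = {a*e}
Applying B1's transfer function to that IN value gives OUT[B1] (row B1 above).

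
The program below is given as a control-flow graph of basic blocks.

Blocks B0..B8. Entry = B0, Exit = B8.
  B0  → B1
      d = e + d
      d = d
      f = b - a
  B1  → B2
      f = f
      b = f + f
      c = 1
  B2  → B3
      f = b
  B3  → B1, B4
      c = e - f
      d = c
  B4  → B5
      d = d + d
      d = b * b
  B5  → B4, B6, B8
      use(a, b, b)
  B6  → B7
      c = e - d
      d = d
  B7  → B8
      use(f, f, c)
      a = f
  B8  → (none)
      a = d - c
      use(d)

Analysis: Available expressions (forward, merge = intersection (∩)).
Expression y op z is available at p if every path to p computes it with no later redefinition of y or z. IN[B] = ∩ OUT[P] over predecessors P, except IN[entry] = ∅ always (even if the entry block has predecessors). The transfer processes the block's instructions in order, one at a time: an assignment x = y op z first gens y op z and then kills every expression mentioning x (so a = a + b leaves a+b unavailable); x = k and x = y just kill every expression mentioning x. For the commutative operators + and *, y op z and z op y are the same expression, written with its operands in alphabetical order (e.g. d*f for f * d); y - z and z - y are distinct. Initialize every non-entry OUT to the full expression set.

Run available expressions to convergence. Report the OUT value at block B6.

Fixpoint table:
  B0:  IN={}  OUT={b-a}
  B1:  IN={}  OUT={f+f}
  B2:  IN={f+f}  OUT={}
  B3:  IN={}  OUT={e-f}
  B4:  IN={e-f}  OUT={b*b, e-f}
  B5:  IN={b*b, e-f}  OUT={b*b, e-f}
  B6:  IN={b*b, e-f}  OUT={b*b, e-f}
  B7:  IN={b*b, e-f}  OUT={b*b, e-f}
  B8:  IN={b*b, e-f}  OUT={b*b, d-c, e-f}

Merge at B6: IN[B6] = OUT[B5] = {b*b, e-f}
Applying B6's transfer function to that IN value gives OUT[B6] (row B6 above).

Answer: {b*b, e-f}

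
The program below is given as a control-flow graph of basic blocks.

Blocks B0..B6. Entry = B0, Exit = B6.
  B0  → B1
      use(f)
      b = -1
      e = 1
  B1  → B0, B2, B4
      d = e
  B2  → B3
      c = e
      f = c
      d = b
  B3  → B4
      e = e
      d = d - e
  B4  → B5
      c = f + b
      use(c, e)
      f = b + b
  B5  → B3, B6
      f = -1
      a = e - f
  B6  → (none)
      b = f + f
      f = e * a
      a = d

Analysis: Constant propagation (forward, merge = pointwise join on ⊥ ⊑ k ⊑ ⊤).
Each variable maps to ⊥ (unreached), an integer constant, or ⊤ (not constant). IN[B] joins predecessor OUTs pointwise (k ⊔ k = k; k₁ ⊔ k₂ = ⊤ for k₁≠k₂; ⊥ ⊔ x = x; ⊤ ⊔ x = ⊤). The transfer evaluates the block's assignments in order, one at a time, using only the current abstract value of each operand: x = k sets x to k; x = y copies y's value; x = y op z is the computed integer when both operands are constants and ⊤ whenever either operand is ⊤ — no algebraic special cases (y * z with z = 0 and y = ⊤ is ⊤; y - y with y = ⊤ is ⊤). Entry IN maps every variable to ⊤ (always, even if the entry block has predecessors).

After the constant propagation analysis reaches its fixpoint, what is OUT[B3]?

Fixpoint table:
  B0: | IN=(all ⊤) | OUT={b:-1, e:1; rest ⊤}
  B1: | IN={b:-1, e:1; rest ⊤} | OUT={b:-1, d:1, e:1; rest ⊤}
  B2: | IN={b:-1, d:1, e:1; rest ⊤} | OUT={b:-1, c:1, d:-1, e:1, f:1; rest ⊤}
  B3: | IN={b:-1, e:1; rest ⊤} | OUT={b:-1, e:1; rest ⊤}
  B4: | IN={b:-1, e:1; rest ⊤} | OUT={b:-1, e:1, f:-2; rest ⊤}
  B5: | IN={b:-1, e:1, f:-2; rest ⊤} | OUT={a:2, b:-1, e:1, f:-1; rest ⊤}
  B6: | IN={a:2, b:-1, e:1, f:-1; rest ⊤} | OUT={b:-2, e:1, f:2; rest ⊤}

Merge at B3: IN[B3] = OUT[B2] ⊔ OUT[B5] = {a: ⊤, b: -1, c: ⊤, d: ⊤, e: 1, f: ⊤}
Applying B3's transfer function to that IN value gives OUT[B3] (row B3 above).

Answer: {a: ⊤, b: -1, c: ⊤, d: ⊤, e: 1, f: ⊤}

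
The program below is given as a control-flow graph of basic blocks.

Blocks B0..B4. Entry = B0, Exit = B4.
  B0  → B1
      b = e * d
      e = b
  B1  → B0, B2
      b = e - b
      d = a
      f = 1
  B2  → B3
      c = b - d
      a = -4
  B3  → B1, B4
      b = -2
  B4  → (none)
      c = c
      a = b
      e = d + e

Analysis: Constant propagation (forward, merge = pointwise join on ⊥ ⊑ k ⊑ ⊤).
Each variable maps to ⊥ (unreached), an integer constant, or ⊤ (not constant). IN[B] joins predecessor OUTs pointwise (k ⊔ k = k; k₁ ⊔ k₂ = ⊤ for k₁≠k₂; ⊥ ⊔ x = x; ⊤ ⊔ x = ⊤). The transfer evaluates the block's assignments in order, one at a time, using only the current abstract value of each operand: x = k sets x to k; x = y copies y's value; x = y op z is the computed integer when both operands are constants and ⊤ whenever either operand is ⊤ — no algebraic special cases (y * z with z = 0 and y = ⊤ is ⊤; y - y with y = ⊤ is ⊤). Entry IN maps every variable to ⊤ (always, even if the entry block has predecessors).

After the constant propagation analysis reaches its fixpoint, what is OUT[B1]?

Answer: {a: ⊤, b: ⊤, c: ⊤, d: ⊤, e: ⊤, f: 1}

Trace:
Fixpoint table:
  B0: | IN=(all ⊤) | OUT=(all ⊤)
  B1: | IN=(all ⊤) | OUT={f:1; rest ⊤}
  B2: | IN={f:1; rest ⊤} | OUT={a:-4, f:1; rest ⊤}
  B3: | IN={a:-4, f:1; rest ⊤} | OUT={a:-4, b:-2, f:1; rest ⊤}
  B4: | IN={a:-4, b:-2, f:1; rest ⊤} | OUT={a:-2, b:-2, f:1; rest ⊤}

Merge at B1: IN[B1] = OUT[B0] ⊔ OUT[B3] = {a: ⊤, b: ⊤, c: ⊤, d: ⊤, e: ⊤, f: ⊤}
Applying B1's transfer function to that IN value gives OUT[B1] (row B1 above).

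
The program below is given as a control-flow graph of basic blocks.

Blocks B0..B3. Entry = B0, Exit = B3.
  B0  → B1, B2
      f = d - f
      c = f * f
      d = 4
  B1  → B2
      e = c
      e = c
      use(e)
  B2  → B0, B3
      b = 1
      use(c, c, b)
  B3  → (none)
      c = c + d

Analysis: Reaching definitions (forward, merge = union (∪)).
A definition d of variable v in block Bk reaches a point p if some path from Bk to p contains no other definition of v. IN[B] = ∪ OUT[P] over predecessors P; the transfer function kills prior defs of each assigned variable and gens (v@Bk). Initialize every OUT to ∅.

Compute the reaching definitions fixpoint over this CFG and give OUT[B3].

Fixpoint table:
  B0:   IN={b@B2, c@B0, d@B0, e@B1, f@B0}   OUT={b@B2, c@B0, d@B0, e@B1, f@B0}
  B1:   IN={b@B2, c@B0, d@B0, e@B1, f@B0}   OUT={b@B2, c@B0, d@B0, e@B1, f@B0}
  B2:   IN={b@B2, c@B0, d@B0, e@B1, f@B0}   OUT={b@B2, c@B0, d@B0, e@B1, f@B0}
  B3:   IN={b@B2, c@B0, d@B0, e@B1, f@B0}   OUT={b@B2, c@B3, d@B0, e@B1, f@B0}

Merge at B3: IN[B3] = OUT[B2] = {b@B2, c@B0, d@B0, e@B1, f@B0}
Applying B3's transfer function to that IN value gives OUT[B3] (row B3 above).

Answer: {b@B2, c@B3, d@B0, e@B1, f@B0}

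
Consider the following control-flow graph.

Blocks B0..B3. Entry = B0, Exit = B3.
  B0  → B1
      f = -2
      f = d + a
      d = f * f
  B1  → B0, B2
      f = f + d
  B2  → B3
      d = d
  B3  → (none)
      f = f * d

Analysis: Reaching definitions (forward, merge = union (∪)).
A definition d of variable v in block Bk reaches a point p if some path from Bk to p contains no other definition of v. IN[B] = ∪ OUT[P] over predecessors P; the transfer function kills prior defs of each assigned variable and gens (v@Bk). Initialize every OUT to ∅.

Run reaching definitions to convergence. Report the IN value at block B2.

Fixpoint table:
  B0: | IN={d@B0, f@B1} | OUT={d@B0, f@B0}
  B1: | IN={d@B0, f@B0} | OUT={d@B0, f@B1}
  B2: | IN={d@B0, f@B1} | OUT={d@B2, f@B1}
  B3: | IN={d@B2, f@B1} | OUT={d@B2, f@B3}

Merge at B2: IN[B2] = OUT[B1] = {d@B0, f@B1}

Answer: {d@B0, f@B1}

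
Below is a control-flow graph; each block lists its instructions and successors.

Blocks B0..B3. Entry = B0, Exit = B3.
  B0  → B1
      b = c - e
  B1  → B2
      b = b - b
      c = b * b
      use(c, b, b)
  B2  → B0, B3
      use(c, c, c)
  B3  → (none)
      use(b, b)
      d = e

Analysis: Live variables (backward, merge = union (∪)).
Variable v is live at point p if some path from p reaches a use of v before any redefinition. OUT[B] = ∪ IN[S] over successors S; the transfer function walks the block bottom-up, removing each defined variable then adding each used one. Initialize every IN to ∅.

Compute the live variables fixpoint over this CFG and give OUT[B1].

Answer: {b, c, e}

Working:
Per-block solution:
  B0:  IN={c, e}  OUT={b, e}
  B1:  IN={b, e}  OUT={b, c, e}
  B2:  IN={b, c, e}  OUT={b, c, e}
  B3:  IN={b, e}  OUT={}

Merge at B1: OUT[B1] = IN[B2] = {b, c, e}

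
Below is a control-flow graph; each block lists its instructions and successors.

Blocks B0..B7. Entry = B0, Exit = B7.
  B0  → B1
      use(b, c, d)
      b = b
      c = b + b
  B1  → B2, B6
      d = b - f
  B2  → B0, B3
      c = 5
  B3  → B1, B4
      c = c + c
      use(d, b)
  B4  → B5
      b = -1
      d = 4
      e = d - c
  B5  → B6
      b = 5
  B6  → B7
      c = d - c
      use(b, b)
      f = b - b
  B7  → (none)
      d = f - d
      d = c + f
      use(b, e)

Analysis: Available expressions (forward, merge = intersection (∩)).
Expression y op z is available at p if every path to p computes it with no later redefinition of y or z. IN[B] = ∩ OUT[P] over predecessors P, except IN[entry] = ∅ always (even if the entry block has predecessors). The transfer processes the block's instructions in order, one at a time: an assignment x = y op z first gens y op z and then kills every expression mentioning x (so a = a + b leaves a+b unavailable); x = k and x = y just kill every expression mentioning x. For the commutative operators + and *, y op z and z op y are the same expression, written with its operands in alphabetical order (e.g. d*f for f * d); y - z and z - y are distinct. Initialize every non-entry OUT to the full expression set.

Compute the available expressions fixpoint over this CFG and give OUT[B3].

Converged values:
  B0: | IN={} | OUT={b+b}
  B1: | IN={b+b} | OUT={b+b, b-f}
  B2: | IN={b+b, b-f} | OUT={b+b, b-f}
  B3: | IN={b+b, b-f} | OUT={b+b, b-f}
  B4: | IN={b+b, b-f} | OUT={d-c}
  B5: | IN={d-c} | OUT={d-c}
  B6: | IN={} | OUT={b-b}
  B7: | IN={b-b} | OUT={b-b, c+f}

Merge at B3: IN[B3] = OUT[B2] = {b+b, b-f}
Applying B3's transfer function to that IN value gives OUT[B3] (row B3 above).

Answer: {b+b, b-f}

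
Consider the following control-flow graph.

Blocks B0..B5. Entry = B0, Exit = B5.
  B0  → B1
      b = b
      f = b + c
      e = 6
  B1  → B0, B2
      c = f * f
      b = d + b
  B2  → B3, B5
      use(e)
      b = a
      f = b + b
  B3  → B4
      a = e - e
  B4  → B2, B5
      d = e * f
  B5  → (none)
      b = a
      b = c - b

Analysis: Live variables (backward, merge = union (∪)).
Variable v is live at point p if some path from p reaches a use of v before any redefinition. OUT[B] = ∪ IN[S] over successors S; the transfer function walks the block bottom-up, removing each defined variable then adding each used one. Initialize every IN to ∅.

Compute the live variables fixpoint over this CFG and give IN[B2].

Per-block solution:
  B0: | IN={a, b, c, d} | OUT={a, b, d, e, f}
  B1: | IN={a, b, d, e, f} | OUT={a, b, c, d, e}
  B2: | IN={a, c, e} | OUT={a, c, e, f}
  B3: | IN={c, e, f} | OUT={a, c, e, f}
  B4: | IN={a, c, e, f} | OUT={a, c, e}
  B5: | IN={a, c} | OUT={}

Merge at B2: OUT[B2] = IN[B3] ⊔ IN[B5] = {a, c, e, f}
Applying B2's transfer function to that OUT value gives IN[B2] (row B2 above).

Answer: {a, c, e}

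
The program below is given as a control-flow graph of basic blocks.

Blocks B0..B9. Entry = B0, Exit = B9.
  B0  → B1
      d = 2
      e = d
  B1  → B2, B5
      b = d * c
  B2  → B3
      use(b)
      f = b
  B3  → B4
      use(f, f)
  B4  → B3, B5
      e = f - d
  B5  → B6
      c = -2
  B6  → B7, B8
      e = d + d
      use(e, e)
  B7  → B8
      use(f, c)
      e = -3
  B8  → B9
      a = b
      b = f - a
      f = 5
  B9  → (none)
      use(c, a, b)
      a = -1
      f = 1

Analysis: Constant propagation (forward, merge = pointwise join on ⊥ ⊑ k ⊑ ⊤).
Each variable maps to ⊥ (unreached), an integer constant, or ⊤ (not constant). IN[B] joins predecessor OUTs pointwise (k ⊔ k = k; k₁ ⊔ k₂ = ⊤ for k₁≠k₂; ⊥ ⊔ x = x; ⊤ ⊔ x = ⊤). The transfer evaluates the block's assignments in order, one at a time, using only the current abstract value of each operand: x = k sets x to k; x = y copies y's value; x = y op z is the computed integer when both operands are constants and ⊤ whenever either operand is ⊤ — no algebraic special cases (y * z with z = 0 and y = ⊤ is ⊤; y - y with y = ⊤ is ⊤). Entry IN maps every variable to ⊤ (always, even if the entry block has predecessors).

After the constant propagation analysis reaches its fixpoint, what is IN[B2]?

Answer: {a: ⊤, b: ⊤, c: ⊤, d: 2, e: 2, f: ⊤}

Derivation:
Per-block solution:
  B0:   IN=(all ⊤)   OUT={d:2, e:2; rest ⊤}
  B1:   IN={d:2, e:2; rest ⊤}   OUT={d:2, e:2; rest ⊤}
  B2:   IN={d:2, e:2; rest ⊤}   OUT={d:2, e:2; rest ⊤}
  B3:   IN={d:2; rest ⊤}   OUT={d:2; rest ⊤}
  B4:   IN={d:2; rest ⊤}   OUT={d:2; rest ⊤}
  B5:   IN={d:2; rest ⊤}   OUT={c:-2, d:2; rest ⊤}
  B6:   IN={c:-2, d:2; rest ⊤}   OUT={c:-2, d:2, e:4; rest ⊤}
  B7:   IN={c:-2, d:2, e:4; rest ⊤}   OUT={c:-2, d:2, e:-3; rest ⊤}
  B8:   IN={c:-2, d:2; rest ⊤}   OUT={c:-2, d:2, f:5; rest ⊤}
  B9:   IN={c:-2, d:2, f:5; rest ⊤}   OUT={a:-1, c:-2, d:2, f:1; rest ⊤}

Merge at B2: IN[B2] = OUT[B1] = {a: ⊤, b: ⊤, c: ⊤, d: 2, e: 2, f: ⊤}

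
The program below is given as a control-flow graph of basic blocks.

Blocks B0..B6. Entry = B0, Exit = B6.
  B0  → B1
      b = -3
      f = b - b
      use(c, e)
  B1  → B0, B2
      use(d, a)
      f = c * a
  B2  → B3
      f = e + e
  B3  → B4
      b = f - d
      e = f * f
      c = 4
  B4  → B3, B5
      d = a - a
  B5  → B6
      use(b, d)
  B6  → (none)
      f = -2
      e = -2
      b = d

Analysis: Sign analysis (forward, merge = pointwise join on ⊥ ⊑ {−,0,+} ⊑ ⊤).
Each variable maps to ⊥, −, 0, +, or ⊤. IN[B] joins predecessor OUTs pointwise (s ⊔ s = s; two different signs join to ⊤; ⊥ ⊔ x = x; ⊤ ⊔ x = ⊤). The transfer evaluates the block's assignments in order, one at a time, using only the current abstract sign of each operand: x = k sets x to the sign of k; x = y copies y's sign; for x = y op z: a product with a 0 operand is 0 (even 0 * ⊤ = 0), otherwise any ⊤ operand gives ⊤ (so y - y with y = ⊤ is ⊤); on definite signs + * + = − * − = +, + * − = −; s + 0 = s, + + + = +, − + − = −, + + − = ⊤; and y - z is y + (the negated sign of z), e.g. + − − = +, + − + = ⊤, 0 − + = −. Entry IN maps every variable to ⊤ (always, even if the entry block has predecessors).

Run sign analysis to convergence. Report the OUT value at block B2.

Converged values:
  B0:   IN=(all ⊤)   OUT={b:-; rest ⊤}
  B1:   IN={b:-; rest ⊤}   OUT={b:-; rest ⊤}
  B2:   IN={b:-; rest ⊤}   OUT={b:-; rest ⊤}
  B3:   IN=(all ⊤)   OUT={c:+; rest ⊤}
  B4:   IN={c:+; rest ⊤}   OUT={c:+; rest ⊤}
  B5:   IN={c:+; rest ⊤}   OUT={c:+; rest ⊤}
  B6:   IN={c:+; rest ⊤}   OUT={c:+, e:-, f:-; rest ⊤}

Merge at B2: IN[B2] = OUT[B1] = {a: ⊤, b: -, c: ⊤, d: ⊤, e: ⊤, f: ⊤}
Applying B2's transfer function to that IN value gives OUT[B2] (row B2 above).

Answer: {a: ⊤, b: -, c: ⊤, d: ⊤, e: ⊤, f: ⊤}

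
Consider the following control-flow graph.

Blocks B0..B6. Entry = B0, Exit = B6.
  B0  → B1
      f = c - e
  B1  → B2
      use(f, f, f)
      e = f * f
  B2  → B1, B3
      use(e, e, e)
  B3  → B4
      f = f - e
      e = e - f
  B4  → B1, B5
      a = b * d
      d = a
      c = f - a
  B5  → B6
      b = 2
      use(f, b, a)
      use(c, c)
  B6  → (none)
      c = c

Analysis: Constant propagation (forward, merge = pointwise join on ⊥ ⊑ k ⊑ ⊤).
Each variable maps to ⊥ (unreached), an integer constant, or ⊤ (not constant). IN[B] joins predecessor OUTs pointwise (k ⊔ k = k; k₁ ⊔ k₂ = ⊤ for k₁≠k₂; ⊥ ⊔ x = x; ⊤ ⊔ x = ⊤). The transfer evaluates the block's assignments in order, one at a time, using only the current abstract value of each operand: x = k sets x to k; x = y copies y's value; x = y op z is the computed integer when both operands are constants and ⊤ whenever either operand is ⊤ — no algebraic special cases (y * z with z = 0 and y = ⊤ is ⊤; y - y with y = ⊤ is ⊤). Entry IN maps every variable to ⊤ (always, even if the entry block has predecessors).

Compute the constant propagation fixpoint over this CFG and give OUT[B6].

Answer: {a: ⊤, b: 2, c: ⊤, d: ⊤, e: ⊤, f: ⊤}

Working:
Fixpoint table:
  B0:   IN=(all ⊤)   OUT=(all ⊤)
  B1:   IN=(all ⊤)   OUT=(all ⊤)
  B2:   IN=(all ⊤)   OUT=(all ⊤)
  B3:   IN=(all ⊤)   OUT=(all ⊤)
  B4:   IN=(all ⊤)   OUT=(all ⊤)
  B5:   IN=(all ⊤)   OUT={b:2; rest ⊤}
  B6:   IN={b:2; rest ⊤}   OUT={b:2; rest ⊤}

Merge at B6: IN[B6] = OUT[B5] = {a: ⊤, b: 2, c: ⊤, d: ⊤, e: ⊤, f: ⊤}
Applying B6's transfer function to that IN value gives OUT[B6] (row B6 above).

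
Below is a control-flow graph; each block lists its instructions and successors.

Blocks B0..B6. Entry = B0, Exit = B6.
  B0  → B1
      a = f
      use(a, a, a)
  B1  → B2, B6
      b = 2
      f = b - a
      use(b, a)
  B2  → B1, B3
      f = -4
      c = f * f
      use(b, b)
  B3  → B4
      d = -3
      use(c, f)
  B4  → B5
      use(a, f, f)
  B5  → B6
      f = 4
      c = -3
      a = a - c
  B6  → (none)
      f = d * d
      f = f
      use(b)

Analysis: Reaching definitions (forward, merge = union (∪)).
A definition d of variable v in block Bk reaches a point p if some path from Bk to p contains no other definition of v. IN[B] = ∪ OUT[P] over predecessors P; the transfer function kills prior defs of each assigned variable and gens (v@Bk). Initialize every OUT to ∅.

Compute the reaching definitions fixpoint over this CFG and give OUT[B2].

Answer: {a@B0, b@B1, c@B2, f@B2}

Derivation:
Per-block solution:
  B0:   IN={}   OUT={a@B0}
  B1:   IN={a@B0, b@B1, c@B2, f@B2}   OUT={a@B0, b@B1, c@B2, f@B1}
  B2:   IN={a@B0, b@B1, c@B2, f@B1}   OUT={a@B0, b@B1, c@B2, f@B2}
  B3:   IN={a@B0, b@B1, c@B2, f@B2}   OUT={a@B0, b@B1, c@B2, d@B3, f@B2}
  B4:   IN={a@B0, b@B1, c@B2, d@B3, f@B2}   OUT={a@B0, b@B1, c@B2, d@B3, f@B2}
  B5:   IN={a@B0, b@B1, c@B2, d@B3, f@B2}   OUT={a@B5, b@B1, c@B5, d@B3, f@B5}
  B6:   IN={a@B0, a@B5, b@B1, c@B2, c@B5, d@B3, f@B1, f@B5}   OUT={a@B0, a@B5, b@B1, c@B2, c@B5, d@B3, f@B6}

Merge at B2: IN[B2] = OUT[B1] = {a@B0, b@B1, c@B2, f@B1}
Applying B2's transfer function to that IN value gives OUT[B2] (row B2 above).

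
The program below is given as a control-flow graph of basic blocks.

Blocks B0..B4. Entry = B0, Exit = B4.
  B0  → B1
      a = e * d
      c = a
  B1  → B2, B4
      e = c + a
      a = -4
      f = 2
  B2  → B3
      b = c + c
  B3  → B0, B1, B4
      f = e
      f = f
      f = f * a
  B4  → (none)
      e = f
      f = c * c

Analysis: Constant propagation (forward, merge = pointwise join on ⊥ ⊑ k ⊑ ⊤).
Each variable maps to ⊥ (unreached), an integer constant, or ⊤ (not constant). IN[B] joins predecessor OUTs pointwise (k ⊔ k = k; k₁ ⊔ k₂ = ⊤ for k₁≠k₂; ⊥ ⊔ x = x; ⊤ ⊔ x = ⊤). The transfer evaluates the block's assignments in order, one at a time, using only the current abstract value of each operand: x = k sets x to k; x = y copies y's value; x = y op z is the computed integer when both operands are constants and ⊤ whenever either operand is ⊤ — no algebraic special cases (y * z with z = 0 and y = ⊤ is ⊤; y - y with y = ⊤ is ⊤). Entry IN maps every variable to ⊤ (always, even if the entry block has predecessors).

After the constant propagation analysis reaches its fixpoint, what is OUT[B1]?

Answer: {a: -4, b: ⊤, c: ⊤, d: ⊤, e: ⊤, f: 2}

Derivation:
Fixpoint table:
  B0:   IN=(all ⊤)   OUT=(all ⊤)
  B1:   IN=(all ⊤)   OUT={a:-4, f:2; rest ⊤}
  B2:   IN={a:-4, f:2; rest ⊤}   OUT={a:-4, f:2; rest ⊤}
  B3:   IN={a:-4, f:2; rest ⊤}   OUT={a:-4; rest ⊤}
  B4:   IN={a:-4; rest ⊤}   OUT={a:-4; rest ⊤}

Merge at B1: IN[B1] = OUT[B0] ⊔ OUT[B3] = {a: ⊤, b: ⊤, c: ⊤, d: ⊤, e: ⊤, f: ⊤}
Applying B1's transfer function to that IN value gives OUT[B1] (row B1 above).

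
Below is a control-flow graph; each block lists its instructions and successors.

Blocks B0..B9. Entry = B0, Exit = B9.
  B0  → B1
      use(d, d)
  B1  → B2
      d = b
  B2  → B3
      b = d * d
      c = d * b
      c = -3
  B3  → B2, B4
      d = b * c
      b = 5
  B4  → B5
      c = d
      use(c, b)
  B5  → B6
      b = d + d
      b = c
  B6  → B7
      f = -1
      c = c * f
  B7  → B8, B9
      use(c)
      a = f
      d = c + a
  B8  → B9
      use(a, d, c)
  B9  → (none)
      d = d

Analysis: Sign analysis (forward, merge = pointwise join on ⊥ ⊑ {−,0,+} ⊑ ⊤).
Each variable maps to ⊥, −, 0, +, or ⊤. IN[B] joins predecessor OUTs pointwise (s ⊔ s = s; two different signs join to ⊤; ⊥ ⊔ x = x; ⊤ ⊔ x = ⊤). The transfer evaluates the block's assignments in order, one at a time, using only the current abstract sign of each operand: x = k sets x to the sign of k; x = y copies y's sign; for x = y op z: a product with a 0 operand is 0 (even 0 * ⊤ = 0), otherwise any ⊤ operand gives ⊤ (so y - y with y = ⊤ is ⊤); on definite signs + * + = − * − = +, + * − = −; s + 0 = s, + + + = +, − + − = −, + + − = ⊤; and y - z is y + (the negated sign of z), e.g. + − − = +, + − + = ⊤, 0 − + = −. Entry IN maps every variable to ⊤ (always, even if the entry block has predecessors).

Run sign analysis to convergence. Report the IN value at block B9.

Fixpoint table:
  B0: | IN=(all ⊤) | OUT=(all ⊤)
  B1: | IN=(all ⊤) | OUT=(all ⊤)
  B2: | IN=(all ⊤) | OUT={c:-; rest ⊤}
  B3: | IN={c:-; rest ⊤} | OUT={b:+, c:-; rest ⊤}
  B4: | IN={b:+, c:-; rest ⊤} | OUT={b:+; rest ⊤}
  B5: | IN={b:+; rest ⊤} | OUT=(all ⊤)
  B6: | IN=(all ⊤) | OUT={f:-; rest ⊤}
  B7: | IN={f:-; rest ⊤} | OUT={a:-, f:-; rest ⊤}
  B8: | IN={a:-, f:-; rest ⊤} | OUT={a:-, f:-; rest ⊤}
  B9: | IN={a:-, f:-; rest ⊤} | OUT={a:-, f:-; rest ⊤}

Merge at B9: IN[B9] = OUT[B7] ⊔ OUT[B8] = {a: -, b: ⊤, c: ⊤, d: ⊤, e: ⊤, f: -}

Answer: {a: -, b: ⊤, c: ⊤, d: ⊤, e: ⊤, f: -}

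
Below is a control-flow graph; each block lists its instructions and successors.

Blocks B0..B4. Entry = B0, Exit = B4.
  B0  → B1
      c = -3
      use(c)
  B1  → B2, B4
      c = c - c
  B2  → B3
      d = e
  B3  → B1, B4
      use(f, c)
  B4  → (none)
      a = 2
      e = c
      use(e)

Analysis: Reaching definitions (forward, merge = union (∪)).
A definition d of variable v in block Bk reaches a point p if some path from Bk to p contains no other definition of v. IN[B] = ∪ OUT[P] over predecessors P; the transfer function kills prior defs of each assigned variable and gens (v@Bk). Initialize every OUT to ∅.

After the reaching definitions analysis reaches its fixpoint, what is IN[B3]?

Answer: {c@B1, d@B2}

Trace:
Converged values:
  B0: | IN={} | OUT={c@B0}
  B1: | IN={c@B0, c@B1, d@B2} | OUT={c@B1, d@B2}
  B2: | IN={c@B1, d@B2} | OUT={c@B1, d@B2}
  B3: | IN={c@B1, d@B2} | OUT={c@B1, d@B2}
  B4: | IN={c@B1, d@B2} | OUT={a@B4, c@B1, d@B2, e@B4}

Merge at B3: IN[B3] = OUT[B2] = {c@B1, d@B2}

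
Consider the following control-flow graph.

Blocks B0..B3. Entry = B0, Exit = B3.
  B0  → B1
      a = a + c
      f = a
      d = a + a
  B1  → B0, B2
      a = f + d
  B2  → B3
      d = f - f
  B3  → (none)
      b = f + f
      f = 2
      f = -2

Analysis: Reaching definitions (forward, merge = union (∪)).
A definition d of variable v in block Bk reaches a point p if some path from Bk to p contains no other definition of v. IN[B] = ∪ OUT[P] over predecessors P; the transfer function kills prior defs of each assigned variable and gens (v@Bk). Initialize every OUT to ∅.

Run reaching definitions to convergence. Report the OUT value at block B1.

Answer: {a@B1, d@B0, f@B0}

Trace:
Fixpoint table:
  B0: | IN={a@B1, d@B0, f@B0} | OUT={a@B0, d@B0, f@B0}
  B1: | IN={a@B0, d@B0, f@B0} | OUT={a@B1, d@B0, f@B0}
  B2: | IN={a@B1, d@B0, f@B0} | OUT={a@B1, d@B2, f@B0}
  B3: | IN={a@B1, d@B2, f@B0} | OUT={a@B1, b@B3, d@B2, f@B3}

Merge at B1: IN[B1] = OUT[B0] = {a@B0, d@B0, f@B0}
Applying B1's transfer function to that IN value gives OUT[B1] (row B1 above).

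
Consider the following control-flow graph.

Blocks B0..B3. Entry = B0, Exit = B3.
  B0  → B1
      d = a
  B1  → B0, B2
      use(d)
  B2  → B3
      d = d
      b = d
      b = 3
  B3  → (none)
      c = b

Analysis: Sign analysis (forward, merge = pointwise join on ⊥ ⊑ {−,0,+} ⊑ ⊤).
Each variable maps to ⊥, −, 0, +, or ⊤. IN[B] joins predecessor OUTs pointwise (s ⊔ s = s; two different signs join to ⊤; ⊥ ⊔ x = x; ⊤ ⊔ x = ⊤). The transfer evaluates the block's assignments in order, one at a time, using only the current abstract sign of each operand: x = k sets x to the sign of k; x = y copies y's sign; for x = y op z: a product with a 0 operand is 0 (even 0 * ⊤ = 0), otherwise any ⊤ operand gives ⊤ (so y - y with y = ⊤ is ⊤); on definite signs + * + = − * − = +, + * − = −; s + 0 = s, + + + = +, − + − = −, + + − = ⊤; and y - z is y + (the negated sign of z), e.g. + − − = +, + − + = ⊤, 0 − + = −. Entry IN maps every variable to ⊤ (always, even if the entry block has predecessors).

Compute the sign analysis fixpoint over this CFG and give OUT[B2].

Per-block solution:
  B0: | IN=(all ⊤) | OUT=(all ⊤)
  B1: | IN=(all ⊤) | OUT=(all ⊤)
  B2: | IN=(all ⊤) | OUT={b:+; rest ⊤}
  B3: | IN={b:+; rest ⊤} | OUT={b:+, c:+; rest ⊤}

Merge at B2: IN[B2] = OUT[B1] = {a: ⊤, b: ⊤, c: ⊤, d: ⊤, e: ⊤, f: ⊤}
Applying B2's transfer function to that IN value gives OUT[B2] (row B2 above).

Answer: {a: ⊤, b: +, c: ⊤, d: ⊤, e: ⊤, f: ⊤}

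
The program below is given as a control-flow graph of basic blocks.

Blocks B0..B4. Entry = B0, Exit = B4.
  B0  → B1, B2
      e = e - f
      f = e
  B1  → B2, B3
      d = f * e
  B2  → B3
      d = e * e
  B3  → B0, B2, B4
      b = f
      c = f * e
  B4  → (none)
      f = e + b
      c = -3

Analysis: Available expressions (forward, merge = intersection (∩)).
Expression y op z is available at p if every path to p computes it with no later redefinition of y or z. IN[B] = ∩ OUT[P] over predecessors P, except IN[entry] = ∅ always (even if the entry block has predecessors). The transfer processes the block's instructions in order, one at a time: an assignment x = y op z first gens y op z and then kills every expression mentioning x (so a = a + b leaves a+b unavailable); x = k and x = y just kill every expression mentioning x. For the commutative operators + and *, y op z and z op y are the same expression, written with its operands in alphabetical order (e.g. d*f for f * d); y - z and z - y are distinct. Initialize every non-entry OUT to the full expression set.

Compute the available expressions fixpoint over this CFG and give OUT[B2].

Answer: {e*e}

Trace:
Fixpoint table:
  B0:  IN={}  OUT={}
  B1:  IN={}  OUT={e*f}
  B2:  IN={}  OUT={e*e}
  B3:  IN={}  OUT={e*f}
  B4:  IN={e*f}  OUT={b+e}

Merge at B2: IN[B2] = OUT[B0] ∩ OUT[B1] ∩ OUT[B3] = {}
Applying B2's transfer function to that IN value gives OUT[B2] (row B2 above).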